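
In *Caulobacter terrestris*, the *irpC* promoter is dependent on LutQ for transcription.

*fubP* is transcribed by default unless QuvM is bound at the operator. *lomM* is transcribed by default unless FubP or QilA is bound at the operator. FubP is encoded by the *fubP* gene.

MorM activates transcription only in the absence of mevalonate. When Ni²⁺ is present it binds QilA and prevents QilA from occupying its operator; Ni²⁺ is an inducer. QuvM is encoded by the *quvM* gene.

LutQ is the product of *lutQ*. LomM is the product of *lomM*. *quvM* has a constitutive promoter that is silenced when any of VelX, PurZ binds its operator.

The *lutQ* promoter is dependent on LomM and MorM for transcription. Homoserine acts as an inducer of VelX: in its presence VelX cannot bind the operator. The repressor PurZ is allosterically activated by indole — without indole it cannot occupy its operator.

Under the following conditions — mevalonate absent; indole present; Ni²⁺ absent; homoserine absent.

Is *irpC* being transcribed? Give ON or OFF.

OFF

Homoserine is absent, so VelX is active.
Indole is present, so PurZ is active.
With repressor VelX bound, *quvM* is not transcribed.
So QuvM is not produced.
With no repressor bound, *fubP* is transcribed.
So FubP is produced and active.
Ni²⁺ is absent, so QilA is active.
With repressor FubP bound, *lomM* is not transcribed.
So LomM is not produced.
Mevalonate is absent, so MorM is active.
Required activator LomM is absent, so *lutQ* is not transcribed.
So LutQ is not produced.
Required activator LutQ is absent, so *irpC* is not transcribed.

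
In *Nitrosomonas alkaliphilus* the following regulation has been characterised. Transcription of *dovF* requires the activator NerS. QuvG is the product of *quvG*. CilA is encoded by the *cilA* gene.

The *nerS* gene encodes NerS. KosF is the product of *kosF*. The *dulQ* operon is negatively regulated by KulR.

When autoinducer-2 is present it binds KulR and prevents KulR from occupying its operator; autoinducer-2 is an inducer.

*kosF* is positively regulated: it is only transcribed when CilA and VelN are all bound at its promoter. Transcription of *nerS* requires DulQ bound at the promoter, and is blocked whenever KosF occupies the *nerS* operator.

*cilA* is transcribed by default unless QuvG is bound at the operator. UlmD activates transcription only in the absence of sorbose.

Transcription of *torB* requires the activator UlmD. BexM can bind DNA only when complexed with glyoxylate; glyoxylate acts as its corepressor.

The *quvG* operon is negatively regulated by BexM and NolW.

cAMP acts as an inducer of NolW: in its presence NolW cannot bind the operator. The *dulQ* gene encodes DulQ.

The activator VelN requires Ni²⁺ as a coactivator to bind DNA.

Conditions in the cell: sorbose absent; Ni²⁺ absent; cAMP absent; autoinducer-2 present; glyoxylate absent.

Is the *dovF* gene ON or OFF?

Glyoxylate is absent, so BexM is inactive.
cAMP is absent, so NolW is active.
With repressor NolW bound, *quvG* is not transcribed.
So QuvG is not produced.
With no repressor bound, *cilA* is transcribed.
So CilA is produced and active.
Ni²⁺ is absent, so VelN is inactive.
Required activator VelN is absent, so *kosF* is not transcribed.
So KosF is not produced.
Autoinducer-2 is present, so KulR is inactive.
With no repressor bound, *dulQ* is transcribed.
So DulQ is produced and active.
No repressor is bound and DulQ is active, so *nerS* is transcribed.
So NerS is produced and active.
No repressor is bound and NerS is active, so *dovF* is transcribed.

ON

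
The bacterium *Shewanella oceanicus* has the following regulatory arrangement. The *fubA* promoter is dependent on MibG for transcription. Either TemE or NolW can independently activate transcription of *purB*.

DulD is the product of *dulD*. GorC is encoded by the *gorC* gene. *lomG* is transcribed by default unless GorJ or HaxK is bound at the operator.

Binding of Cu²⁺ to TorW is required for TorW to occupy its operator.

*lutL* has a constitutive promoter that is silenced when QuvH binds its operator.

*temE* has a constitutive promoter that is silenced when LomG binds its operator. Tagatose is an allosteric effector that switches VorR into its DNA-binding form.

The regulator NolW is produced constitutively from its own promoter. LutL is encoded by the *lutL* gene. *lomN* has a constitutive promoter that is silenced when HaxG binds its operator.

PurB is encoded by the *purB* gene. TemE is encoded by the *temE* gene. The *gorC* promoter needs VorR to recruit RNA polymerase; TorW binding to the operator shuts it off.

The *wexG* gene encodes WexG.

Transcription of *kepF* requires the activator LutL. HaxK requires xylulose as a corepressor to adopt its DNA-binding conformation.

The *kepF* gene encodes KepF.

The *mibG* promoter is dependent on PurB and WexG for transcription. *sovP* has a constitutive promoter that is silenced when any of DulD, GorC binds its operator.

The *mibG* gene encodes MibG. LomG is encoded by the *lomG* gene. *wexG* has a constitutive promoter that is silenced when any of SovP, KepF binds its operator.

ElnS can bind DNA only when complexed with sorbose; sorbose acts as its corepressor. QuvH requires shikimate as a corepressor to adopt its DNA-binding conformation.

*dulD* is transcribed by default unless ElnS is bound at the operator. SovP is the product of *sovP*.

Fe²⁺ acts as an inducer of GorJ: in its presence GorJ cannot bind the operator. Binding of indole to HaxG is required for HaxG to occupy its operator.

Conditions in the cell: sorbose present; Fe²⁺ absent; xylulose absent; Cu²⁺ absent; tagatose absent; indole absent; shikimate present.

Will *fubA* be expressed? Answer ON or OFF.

OFF

Fe²⁺ is absent, so GorJ is active.
Xylulose is absent, so HaxK is inactive.
With repressor GorJ bound, *lomG* is not transcribed.
So LomG is not produced.
With no repressor bound, *temE* is transcribed.
So TemE is produced and active.
NolW is produced constitutively and is active.
Activator TemE is present, so *purB* is transcribed.
So PurB is produced and active.
Sorbose is present, so ElnS is active.
With repressor ElnS bound, *dulD* is not transcribed.
So DulD is not produced.
Cu²⁺ is absent, so TorW is inactive.
Tagatose is absent, so VorR is inactive.
Required activator VorR is absent, so *gorC* is not transcribed.
So GorC is not produced.
With no repressor bound, *sovP* is transcribed.
So SovP is produced and active.
Shikimate is present, so QuvH is active.
With repressor QuvH bound, *lutL* is not transcribed.
So LutL is not produced.
Required activator LutL is absent, so *kepF* is not transcribed.
So KepF is not produced.
With repressor SovP bound, *wexG* is not transcribed.
So WexG is not produced.
Required activator WexG is absent, so *mibG* is not transcribed.
So MibG is not produced.
Required activator MibG is absent, so *fubA* is not transcribed.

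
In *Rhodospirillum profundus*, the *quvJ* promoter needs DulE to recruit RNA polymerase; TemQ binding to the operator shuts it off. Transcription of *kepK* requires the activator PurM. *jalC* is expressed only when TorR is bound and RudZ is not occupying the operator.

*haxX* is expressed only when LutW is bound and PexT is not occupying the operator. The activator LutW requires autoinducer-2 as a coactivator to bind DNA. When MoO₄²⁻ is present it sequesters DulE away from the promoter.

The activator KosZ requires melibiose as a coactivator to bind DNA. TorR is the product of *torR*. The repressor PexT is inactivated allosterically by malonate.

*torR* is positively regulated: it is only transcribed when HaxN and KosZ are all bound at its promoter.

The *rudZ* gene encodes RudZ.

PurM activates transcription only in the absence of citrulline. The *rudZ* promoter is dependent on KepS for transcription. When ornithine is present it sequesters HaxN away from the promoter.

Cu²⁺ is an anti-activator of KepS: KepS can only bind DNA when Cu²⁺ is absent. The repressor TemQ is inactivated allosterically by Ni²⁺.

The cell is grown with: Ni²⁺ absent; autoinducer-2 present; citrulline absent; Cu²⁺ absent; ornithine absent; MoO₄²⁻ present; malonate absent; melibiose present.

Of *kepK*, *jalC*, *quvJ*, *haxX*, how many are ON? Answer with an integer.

Citrulline is absent, so PurM is active.
No repressor is bound and PurM is active, so *kepK* is transcribed.
→ *kepK* is ON.
Cu²⁺ is absent, so KepS is active.
No repressor is bound and KepS is active, so *rudZ* is transcribed.
So RudZ is produced and active.
Ornithine is absent, so HaxN is active.
Melibiose is present, so KosZ is active.
No repressor is bound and HaxN and KosZ are active, so *torR* is transcribed.
So TorR is produced and active.
With repressor RudZ bound, *jalC* is not transcribed.
→ *jalC* is OFF.
MoO₄²⁻ is present, so DulE is inactive.
Ni²⁺ is absent, so TemQ is active.
With repressor TemQ bound, *quvJ* is not transcribed.
→ *quvJ* is OFF.
Malonate is absent, so PexT is active.
Autoinducer-2 is present, so LutW is active.
With repressor PexT bound, *haxX* is not transcribed.
→ *haxX* is OFF.
1 of the 4 genes is transcribed.

1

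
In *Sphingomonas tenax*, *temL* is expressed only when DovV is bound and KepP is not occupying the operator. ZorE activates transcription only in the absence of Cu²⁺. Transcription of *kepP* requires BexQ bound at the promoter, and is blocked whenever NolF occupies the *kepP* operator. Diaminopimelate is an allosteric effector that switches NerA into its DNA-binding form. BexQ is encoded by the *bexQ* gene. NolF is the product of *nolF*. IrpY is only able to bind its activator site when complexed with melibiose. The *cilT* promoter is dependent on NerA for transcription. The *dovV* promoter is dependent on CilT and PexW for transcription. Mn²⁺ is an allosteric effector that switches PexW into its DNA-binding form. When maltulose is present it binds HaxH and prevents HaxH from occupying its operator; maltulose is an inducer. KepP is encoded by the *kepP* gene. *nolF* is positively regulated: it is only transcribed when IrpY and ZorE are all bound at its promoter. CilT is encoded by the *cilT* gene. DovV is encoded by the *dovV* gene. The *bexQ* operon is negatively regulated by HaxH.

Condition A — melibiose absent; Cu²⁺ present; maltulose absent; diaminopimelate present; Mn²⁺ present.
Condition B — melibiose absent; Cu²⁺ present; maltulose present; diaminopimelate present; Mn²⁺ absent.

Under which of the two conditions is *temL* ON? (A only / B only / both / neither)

Condition A:
Melibiose is absent, so IrpY is inactive.
Cu²⁺ is present, so ZorE is inactive.
Required activator IrpY is absent, so *nolF* is not transcribed.
So NolF is not produced.
Maltulose is absent, so HaxH is active.
With repressor HaxH bound, *bexQ* is not transcribed.
So BexQ is not produced.
Required activator BexQ is absent, so *kepP* is not transcribed.
So KepP is not produced.
Diaminopimelate is present, so NerA is active.
No repressor is bound and NerA is active, so *cilT* is transcribed.
So CilT is produced and active.
Mn²⁺ is present, so PexW is active.
No repressor is bound and CilT and PexW are active, so *dovV* is transcribed.
So DovV is produced and active.
No repressor is bound and DovV is active, so *temL* is transcribed.
→ *temL* is ON in A.
Condition B:
Melibiose is absent, so IrpY is inactive.
Cu²⁺ is present, so ZorE is inactive.
Required activator IrpY is absent, so *nolF* is not transcribed.
So NolF is not produced.
Maltulose is present, so HaxH is inactive.
With no repressor bound, *bexQ* is transcribed.
So BexQ is produced and active.
No repressor is bound and BexQ is active, so *kepP* is transcribed.
So KepP is produced and active.
Diaminopimelate is present, so NerA is active.
No repressor is bound and NerA is active, so *cilT* is transcribed.
So CilT is produced and active.
Mn²⁺ is absent, so PexW is inactive.
Required activator PexW is absent, so *dovV* is not transcribed.
So DovV is not produced.
With repressor KepP bound, *temL* is not transcribed.
→ *temL* is OFF in B.

A only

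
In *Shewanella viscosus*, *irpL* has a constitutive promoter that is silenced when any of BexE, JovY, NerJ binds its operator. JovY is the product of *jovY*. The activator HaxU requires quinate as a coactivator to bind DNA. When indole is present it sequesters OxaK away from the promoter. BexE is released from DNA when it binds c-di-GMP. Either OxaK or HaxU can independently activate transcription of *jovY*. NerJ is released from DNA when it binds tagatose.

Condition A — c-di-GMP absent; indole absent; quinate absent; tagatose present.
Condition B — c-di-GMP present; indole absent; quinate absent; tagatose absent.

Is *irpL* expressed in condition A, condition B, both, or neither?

neither

Condition A:
c-di-GMP is absent, so BexE is active.
Indole is absent, so OxaK is active.
Quinate is absent, so HaxU is inactive.
Activator OxaK is present, so *jovY* is transcribed.
So JovY is produced and active.
Tagatose is present, so NerJ is inactive.
With repressor BexE bound, *irpL* is not transcribed.
→ *irpL* is OFF in A.
Condition B:
c-di-GMP is present, so BexE is inactive.
Indole is absent, so OxaK is active.
Quinate is absent, so HaxU is inactive.
Activator OxaK is present, so *jovY* is transcribed.
So JovY is produced and active.
Tagatose is absent, so NerJ is active.
With repressor JovY bound, *irpL* is not transcribed.
→ *irpL* is OFF in B.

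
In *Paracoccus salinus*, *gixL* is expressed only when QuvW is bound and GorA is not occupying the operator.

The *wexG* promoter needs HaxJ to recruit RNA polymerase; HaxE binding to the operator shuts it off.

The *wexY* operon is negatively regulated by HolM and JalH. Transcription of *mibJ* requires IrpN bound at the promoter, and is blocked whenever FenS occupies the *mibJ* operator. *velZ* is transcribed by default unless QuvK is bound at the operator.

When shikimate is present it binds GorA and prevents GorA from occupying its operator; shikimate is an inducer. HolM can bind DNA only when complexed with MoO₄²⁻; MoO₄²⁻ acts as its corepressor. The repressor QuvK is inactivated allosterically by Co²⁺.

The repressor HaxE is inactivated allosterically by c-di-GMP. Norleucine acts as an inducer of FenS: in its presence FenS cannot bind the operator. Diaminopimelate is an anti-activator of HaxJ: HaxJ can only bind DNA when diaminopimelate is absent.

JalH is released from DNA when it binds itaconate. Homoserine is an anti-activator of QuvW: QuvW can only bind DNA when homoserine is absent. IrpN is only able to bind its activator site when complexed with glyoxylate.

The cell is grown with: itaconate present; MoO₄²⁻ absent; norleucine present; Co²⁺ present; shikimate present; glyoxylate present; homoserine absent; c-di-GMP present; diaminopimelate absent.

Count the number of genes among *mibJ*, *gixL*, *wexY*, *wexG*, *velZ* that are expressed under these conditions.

Norleucine is present, so FenS is inactive.
Glyoxylate is present, so IrpN is active.
No repressor is bound and IrpN is active, so *mibJ* is transcribed.
→ *mibJ* is ON.
Homoserine is absent, so QuvW is active.
Shikimate is present, so GorA is inactive.
No repressor is bound and QuvW is active, so *gixL* is transcribed.
→ *gixL* is ON.
MoO₄²⁻ is absent, so HolM is inactive.
Itaconate is present, so JalH is inactive.
With no repressor bound, *wexY* is transcribed.
→ *wexY* is ON.
c-di-GMP is present, so HaxE is inactive.
Diaminopimelate is absent, so HaxJ is active.
No repressor is bound and HaxJ is active, so *wexG* is transcribed.
→ *wexG* is ON.
Co²⁺ is present, so QuvK is inactive.
With no repressor bound, *velZ* is transcribed.
→ *velZ* is ON.
5 of the 5 genes are transcribed.

5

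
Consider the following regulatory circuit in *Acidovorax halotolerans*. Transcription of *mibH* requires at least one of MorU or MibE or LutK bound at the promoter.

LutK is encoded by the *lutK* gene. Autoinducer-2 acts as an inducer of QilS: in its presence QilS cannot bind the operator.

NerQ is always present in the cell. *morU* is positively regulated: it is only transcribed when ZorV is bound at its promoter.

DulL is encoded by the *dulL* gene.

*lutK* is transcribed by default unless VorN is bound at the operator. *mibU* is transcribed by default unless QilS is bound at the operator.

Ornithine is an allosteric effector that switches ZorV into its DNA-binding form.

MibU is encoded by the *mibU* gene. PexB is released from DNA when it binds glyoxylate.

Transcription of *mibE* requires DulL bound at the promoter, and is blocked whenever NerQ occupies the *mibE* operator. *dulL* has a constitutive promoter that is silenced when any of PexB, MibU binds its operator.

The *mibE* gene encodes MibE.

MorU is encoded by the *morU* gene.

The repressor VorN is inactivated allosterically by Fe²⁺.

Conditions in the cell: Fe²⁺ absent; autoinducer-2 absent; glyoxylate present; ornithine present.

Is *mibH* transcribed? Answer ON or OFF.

Ornithine is present, so ZorV is active.
No repressor is bound and ZorV is active, so *morU* is transcribed.
So MorU is produced and active.
Glyoxylate is present, so PexB is inactive.
Autoinducer-2 is absent, so QilS is active.
With repressor QilS bound, *mibU* is not transcribed.
So MibU is not produced.
With no repressor bound, *dulL* is transcribed.
So DulL is produced and active.
NerQ is produced constitutively and is active.
With repressor NerQ bound, *mibE* is not transcribed.
So MibE is not produced.
Fe²⁺ is absent, so VorN is active.
With repressor VorN bound, *lutK* is not transcribed.
So LutK is not produced.
Activator MorU is present, so *mibH* is transcribed.

ON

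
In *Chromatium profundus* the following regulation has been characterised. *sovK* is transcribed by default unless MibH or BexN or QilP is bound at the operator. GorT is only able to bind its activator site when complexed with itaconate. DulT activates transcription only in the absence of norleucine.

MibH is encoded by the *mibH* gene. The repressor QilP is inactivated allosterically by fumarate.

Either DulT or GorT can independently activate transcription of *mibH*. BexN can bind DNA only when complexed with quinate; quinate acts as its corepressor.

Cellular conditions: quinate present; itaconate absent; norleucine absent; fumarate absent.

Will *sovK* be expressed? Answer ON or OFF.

OFF

Norleucine is absent, so DulT is active.
Itaconate is absent, so GorT is inactive.
Activator DulT is present, so *mibH* is transcribed.
So MibH is produced and active.
Quinate is present, so BexN is active.
Fumarate is absent, so QilP is active.
With repressor MibH bound, *sovK* is not transcribed.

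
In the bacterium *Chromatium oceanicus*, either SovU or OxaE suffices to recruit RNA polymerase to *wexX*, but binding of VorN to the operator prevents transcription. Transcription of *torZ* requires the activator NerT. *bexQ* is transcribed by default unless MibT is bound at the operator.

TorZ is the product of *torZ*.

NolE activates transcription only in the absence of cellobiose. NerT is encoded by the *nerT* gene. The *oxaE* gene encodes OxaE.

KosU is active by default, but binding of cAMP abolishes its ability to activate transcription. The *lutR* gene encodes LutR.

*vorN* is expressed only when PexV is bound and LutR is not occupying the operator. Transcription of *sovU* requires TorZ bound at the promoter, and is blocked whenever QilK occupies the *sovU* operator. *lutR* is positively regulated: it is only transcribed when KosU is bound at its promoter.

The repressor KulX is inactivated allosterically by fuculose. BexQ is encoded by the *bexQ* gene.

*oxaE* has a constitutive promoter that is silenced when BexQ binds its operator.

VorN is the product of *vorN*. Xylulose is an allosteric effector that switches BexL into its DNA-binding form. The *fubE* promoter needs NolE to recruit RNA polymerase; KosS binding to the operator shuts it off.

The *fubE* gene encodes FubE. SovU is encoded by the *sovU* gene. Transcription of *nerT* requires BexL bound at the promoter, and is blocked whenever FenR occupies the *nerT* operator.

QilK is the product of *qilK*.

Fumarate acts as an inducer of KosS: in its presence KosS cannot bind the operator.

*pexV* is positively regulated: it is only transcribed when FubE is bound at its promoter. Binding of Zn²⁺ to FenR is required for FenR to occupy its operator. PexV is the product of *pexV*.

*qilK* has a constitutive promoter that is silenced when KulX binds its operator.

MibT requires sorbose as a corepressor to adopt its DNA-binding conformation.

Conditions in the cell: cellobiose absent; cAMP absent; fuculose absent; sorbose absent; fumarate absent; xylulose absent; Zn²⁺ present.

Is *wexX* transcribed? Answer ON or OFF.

OFF

Fuculose is absent, so KulX is active.
With repressor KulX bound, *qilK* is not transcribed.
So QilK is not produced.
Zn²⁺ is present, so FenR is active.
Xylulose is absent, so BexL is inactive.
With repressor FenR bound, *nerT* is not transcribed.
So NerT is not produced.
Required activator NerT is absent, so *torZ* is not transcribed.
So TorZ is not produced.
Required activator TorZ is absent, so *sovU* is not transcribed.
So SovU is not produced.
cAMP is absent, so KosU is active.
No repressor is bound and KosU is active, so *lutR* is transcribed.
So LutR is produced and active.
Cellobiose is absent, so NolE is active.
Fumarate is absent, so KosS is active.
With repressor KosS bound, *fubE* is not transcribed.
So FubE is not produced.
Required activator FubE is absent, so *pexV* is not transcribed.
So PexV is not produced.
With repressor LutR bound, *vorN* is not transcribed.
So VorN is not produced.
Sorbose is absent, so MibT is inactive.
With no repressor bound, *bexQ* is transcribed.
So BexQ is produced and active.
With repressor BexQ bound, *oxaE* is not transcribed.
So OxaE is not produced.
No activator is available at the *wexX* promoter, so *wexX* is not transcribed.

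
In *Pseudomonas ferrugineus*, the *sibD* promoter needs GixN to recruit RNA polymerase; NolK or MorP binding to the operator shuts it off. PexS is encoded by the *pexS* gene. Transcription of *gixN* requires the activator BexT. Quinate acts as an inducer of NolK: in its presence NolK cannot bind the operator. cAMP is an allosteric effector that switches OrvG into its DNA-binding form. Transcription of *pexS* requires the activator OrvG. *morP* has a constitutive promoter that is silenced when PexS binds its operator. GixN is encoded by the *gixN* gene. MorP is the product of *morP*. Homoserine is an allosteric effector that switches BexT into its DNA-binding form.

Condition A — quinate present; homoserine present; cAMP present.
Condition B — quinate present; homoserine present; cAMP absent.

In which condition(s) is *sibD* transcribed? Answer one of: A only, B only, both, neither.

Condition A:
Quinate is present, so NolK is inactive.
Homoserine is present, so BexT is active.
No repressor is bound and BexT is active, so *gixN* is transcribed.
So GixN is produced and active.
cAMP is present, so OrvG is active.
No repressor is bound and OrvG is active, so *pexS* is transcribed.
So PexS is produced and active.
With repressor PexS bound, *morP* is not transcribed.
So MorP is not produced.
No repressor is bound and GixN is active, so *sibD* is transcribed.
→ *sibD* is ON in A.
Condition B:
Quinate is present, so NolK is inactive.
Homoserine is present, so BexT is active.
No repressor is bound and BexT is active, so *gixN* is transcribed.
So GixN is produced and active.
cAMP is absent, so OrvG is inactive.
Required activator OrvG is absent, so *pexS* is not transcribed.
So PexS is not produced.
With no repressor bound, *morP* is transcribed.
So MorP is produced and active.
With repressor MorP bound, *sibD* is not transcribed.
→ *sibD* is OFF in B.

A only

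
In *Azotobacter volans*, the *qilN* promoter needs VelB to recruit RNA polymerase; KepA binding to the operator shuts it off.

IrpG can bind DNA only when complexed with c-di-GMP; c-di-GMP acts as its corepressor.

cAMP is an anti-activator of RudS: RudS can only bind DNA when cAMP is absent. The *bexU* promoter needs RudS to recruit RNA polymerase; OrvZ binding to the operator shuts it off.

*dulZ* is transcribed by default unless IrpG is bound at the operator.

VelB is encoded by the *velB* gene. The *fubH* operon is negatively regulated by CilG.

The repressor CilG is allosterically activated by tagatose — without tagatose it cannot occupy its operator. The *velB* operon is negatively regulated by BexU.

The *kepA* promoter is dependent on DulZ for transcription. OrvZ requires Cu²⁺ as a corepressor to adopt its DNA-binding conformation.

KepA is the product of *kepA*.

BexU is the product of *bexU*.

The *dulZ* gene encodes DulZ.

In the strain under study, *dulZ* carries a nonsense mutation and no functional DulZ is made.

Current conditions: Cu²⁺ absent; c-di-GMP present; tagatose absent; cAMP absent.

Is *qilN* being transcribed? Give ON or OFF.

DulZ is non-functional in this strain, so it has no effect.
Required activator DulZ is absent, so *kepA* is not transcribed.
So KepA is not produced.
Cu²⁺ is absent, so OrvZ is inactive.
cAMP is absent, so RudS is active.
No repressor is bound and RudS is active, so *bexU* is transcribed.
So BexU is produced and active.
With repressor BexU bound, *velB* is not transcribed.
So VelB is not produced.
Required activator VelB is absent, so *qilN* is not transcribed.

OFF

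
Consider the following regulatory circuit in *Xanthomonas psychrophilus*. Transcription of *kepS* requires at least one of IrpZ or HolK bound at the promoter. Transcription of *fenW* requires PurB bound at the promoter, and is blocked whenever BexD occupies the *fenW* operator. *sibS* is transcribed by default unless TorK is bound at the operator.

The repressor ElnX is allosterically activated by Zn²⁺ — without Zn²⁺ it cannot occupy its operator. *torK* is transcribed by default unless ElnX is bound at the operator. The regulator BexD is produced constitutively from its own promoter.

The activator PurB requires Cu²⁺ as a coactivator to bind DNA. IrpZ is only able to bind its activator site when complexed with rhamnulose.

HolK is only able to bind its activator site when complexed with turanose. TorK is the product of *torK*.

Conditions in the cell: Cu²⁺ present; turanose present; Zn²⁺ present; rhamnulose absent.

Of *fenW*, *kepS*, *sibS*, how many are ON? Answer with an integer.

Cu²⁺ is present, so PurB is active.
BexD is produced constitutively and is active.
With repressor BexD bound, *fenW* is not transcribed.
→ *fenW* is OFF.
Rhamnulose is absent, so IrpZ is inactive.
Turanose is present, so HolK is active.
Activator HolK is present, so *kepS* is transcribed.
→ *kepS* is ON.
Zn²⁺ is present, so ElnX is active.
With repressor ElnX bound, *torK* is not transcribed.
So TorK is not produced.
With no repressor bound, *sibS* is transcribed.
→ *sibS* is ON.
2 of the 3 genes are transcribed.

2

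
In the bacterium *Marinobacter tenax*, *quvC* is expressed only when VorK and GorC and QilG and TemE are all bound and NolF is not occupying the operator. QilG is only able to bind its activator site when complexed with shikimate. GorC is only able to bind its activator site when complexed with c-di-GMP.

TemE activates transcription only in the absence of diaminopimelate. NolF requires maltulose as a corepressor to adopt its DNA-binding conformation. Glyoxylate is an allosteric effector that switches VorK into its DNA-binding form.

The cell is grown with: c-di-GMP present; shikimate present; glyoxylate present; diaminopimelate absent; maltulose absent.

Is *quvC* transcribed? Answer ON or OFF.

Glyoxylate is present, so VorK is active.
c-di-GMP is present, so GorC is active.
Shikimate is present, so QilG is active.
Diaminopimelate is absent, so TemE is active.
Maltulose is absent, so NolF is inactive.
No repressor is bound and VorK and GorC and QilG and TemE are active, so *quvC* is transcribed.

ON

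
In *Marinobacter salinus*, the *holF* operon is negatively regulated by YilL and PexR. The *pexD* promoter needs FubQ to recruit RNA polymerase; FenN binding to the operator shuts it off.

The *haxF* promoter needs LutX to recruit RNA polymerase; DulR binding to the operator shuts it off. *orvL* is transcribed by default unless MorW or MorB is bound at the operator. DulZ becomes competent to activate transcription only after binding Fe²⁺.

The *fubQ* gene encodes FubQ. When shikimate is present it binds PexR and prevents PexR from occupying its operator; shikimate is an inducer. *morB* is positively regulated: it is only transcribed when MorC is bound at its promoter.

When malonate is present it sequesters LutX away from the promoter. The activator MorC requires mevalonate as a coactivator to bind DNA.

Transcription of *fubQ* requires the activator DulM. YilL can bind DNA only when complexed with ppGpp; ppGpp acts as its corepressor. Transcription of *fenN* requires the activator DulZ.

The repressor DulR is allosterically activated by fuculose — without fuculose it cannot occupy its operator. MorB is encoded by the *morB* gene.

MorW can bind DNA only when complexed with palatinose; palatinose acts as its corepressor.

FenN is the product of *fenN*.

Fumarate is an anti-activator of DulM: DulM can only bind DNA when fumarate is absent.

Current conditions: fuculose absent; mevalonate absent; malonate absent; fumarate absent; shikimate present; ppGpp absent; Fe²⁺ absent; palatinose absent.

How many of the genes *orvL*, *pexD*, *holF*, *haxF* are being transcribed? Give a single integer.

Palatinose is absent, so MorW is inactive.
Mevalonate is absent, so MorC is inactive.
Required activator MorC is absent, so *morB* is not transcribed.
So MorB is not produced.
With no repressor bound, *orvL* is transcribed.
→ *orvL* is ON.
Fe²⁺ is absent, so DulZ is inactive.
Required activator DulZ is absent, so *fenN* is not transcribed.
So FenN is not produced.
Fumarate is absent, so DulM is active.
No repressor is bound and DulM is active, so *fubQ* is transcribed.
So FubQ is produced and active.
No repressor is bound and FubQ is active, so *pexD* is transcribed.
→ *pexD* is ON.
ppGpp is absent, so YilL is inactive.
Shikimate is present, so PexR is inactive.
With no repressor bound, *holF* is transcribed.
→ *holF* is ON.
Malonate is absent, so LutX is active.
Fuculose is absent, so DulR is inactive.
No repressor is bound and LutX is active, so *haxF* is transcribed.
→ *haxF* is ON.
4 of the 4 genes are transcribed.

4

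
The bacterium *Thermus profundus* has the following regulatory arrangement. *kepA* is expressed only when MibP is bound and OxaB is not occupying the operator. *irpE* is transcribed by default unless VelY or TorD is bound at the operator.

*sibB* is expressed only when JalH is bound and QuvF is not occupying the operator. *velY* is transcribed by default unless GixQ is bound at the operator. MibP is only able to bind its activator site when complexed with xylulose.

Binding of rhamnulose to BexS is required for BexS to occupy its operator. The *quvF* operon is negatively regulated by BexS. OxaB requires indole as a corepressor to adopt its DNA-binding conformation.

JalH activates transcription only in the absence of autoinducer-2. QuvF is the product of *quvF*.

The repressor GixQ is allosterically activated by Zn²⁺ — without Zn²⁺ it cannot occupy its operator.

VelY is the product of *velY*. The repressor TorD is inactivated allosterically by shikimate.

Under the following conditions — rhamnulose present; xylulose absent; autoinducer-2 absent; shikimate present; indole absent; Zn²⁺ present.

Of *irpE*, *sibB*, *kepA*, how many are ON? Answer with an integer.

2

Zn²⁺ is present, so GixQ is active.
With repressor GixQ bound, *velY* is not transcribed.
So VelY is not produced.
Shikimate is present, so TorD is inactive.
With no repressor bound, *irpE* is transcribed.
→ *irpE* is ON.
Rhamnulose is present, so BexS is active.
With repressor BexS bound, *quvF* is not transcribed.
So QuvF is not produced.
Autoinducer-2 is absent, so JalH is active.
No repressor is bound and JalH is active, so *sibB* is transcribed.
→ *sibB* is ON.
Xylulose is absent, so MibP is inactive.
Indole is absent, so OxaB is inactive.
Required activator MibP is absent, so *kepA* is not transcribed.
→ *kepA* is OFF.
2 of the 3 genes are transcribed.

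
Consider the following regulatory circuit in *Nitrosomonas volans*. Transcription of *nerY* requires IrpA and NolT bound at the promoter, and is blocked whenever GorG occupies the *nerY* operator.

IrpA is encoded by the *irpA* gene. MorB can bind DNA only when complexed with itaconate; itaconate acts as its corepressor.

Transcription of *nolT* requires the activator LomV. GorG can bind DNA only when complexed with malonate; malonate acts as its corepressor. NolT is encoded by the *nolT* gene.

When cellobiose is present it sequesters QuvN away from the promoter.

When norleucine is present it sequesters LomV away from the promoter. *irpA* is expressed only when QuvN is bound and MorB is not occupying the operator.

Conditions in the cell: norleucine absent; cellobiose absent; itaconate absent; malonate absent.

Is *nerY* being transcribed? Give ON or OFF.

Itaconate is absent, so MorB is inactive.
Cellobiose is absent, so QuvN is active.
No repressor is bound and QuvN is active, so *irpA* is transcribed.
So IrpA is produced and active.
Norleucine is absent, so LomV is active.
No repressor is bound and LomV is active, so *nolT* is transcribed.
So NolT is produced and active.
Malonate is absent, so GorG is inactive.
No repressor is bound and IrpA and NolT are active, so *nerY* is transcribed.

ON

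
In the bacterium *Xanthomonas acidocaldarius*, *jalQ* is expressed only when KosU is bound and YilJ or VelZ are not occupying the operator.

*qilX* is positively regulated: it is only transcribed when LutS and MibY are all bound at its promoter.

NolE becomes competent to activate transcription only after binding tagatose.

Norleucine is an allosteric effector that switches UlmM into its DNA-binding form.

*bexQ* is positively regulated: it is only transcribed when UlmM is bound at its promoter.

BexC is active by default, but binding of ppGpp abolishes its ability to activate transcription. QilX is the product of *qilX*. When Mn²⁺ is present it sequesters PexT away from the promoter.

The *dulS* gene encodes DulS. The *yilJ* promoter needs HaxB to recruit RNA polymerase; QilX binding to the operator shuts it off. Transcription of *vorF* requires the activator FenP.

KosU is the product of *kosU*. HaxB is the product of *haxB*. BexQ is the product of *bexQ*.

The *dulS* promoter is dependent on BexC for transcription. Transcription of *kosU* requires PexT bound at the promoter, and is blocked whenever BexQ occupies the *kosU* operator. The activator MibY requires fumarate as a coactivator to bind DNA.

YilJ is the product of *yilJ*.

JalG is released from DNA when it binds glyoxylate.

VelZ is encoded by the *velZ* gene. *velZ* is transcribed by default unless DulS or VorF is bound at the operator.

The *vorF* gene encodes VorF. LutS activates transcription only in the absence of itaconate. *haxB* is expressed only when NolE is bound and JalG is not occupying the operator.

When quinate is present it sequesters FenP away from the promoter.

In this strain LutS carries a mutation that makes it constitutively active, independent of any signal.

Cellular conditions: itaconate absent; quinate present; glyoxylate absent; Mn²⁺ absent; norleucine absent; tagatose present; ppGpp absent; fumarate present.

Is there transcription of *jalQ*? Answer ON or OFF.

ON

Norleucine is absent, so UlmM is inactive.
Required activator UlmM is absent, so *bexQ* is not transcribed.
So BexQ is not produced.
Mn²⁺ is absent, so PexT is active.
No repressor is bound and PexT is active, so *kosU* is transcribed.
So KosU is produced and active.
LutS is constitutively active in this strain.
Fumarate is present, so MibY is active.
No repressor is bound and LutS and MibY are active, so *qilX* is transcribed.
So QilX is produced and active.
Tagatose is present, so NolE is active.
Glyoxylate is absent, so JalG is active.
With repressor JalG bound, *haxB* is not transcribed.
So HaxB is not produced.
With repressor QilX bound, *yilJ* is not transcribed.
So YilJ is not produced.
ppGpp is absent, so BexC is active.
No repressor is bound and BexC is active, so *dulS* is transcribed.
So DulS is produced and active.
Quinate is present, so FenP is inactive.
Required activator FenP is absent, so *vorF* is not transcribed.
So VorF is not produced.
With repressor DulS bound, *velZ* is not transcribed.
So VelZ is not produced.
No repressor is bound and KosU is active, so *jalQ* is transcribed.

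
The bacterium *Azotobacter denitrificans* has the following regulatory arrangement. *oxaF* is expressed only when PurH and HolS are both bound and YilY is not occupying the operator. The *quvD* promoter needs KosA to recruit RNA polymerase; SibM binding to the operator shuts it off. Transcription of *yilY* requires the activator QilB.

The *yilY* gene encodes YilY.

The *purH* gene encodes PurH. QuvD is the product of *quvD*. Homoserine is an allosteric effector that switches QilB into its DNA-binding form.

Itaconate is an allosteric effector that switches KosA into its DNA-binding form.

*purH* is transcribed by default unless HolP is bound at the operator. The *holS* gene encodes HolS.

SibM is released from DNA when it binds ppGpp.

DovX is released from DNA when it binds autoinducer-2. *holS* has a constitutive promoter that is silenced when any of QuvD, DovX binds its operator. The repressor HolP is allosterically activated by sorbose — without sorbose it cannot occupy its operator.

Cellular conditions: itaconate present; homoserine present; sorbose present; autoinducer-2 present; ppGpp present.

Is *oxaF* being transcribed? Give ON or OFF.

Homoserine is present, so QilB is active.
No repressor is bound and QilB is active, so *yilY* is transcribed.
So YilY is produced and active.
Sorbose is present, so HolP is active.
With repressor HolP bound, *purH* is not transcribed.
So PurH is not produced.
ppGpp is present, so SibM is inactive.
Itaconate is present, so KosA is active.
No repressor is bound and KosA is active, so *quvD* is transcribed.
So QuvD is produced and active.
Autoinducer-2 is present, so DovX is inactive.
With repressor QuvD bound, *holS* is not transcribed.
So HolS is not produced.
With repressor YilY bound, *oxaF* is not transcribed.

OFF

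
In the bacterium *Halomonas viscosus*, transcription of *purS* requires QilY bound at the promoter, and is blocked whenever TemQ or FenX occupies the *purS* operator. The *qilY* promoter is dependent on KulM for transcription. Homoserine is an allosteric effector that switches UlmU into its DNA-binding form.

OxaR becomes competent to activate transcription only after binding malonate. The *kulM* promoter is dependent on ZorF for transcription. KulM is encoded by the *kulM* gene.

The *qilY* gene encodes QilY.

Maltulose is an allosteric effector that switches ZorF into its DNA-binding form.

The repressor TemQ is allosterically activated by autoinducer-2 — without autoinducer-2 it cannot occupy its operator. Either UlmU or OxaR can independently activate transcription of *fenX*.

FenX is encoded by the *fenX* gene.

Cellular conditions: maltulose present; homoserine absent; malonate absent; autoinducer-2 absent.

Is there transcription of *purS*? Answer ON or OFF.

Maltulose is present, so ZorF is active.
No repressor is bound and ZorF is active, so *kulM* is transcribed.
So KulM is produced and active.
No repressor is bound and KulM is active, so *qilY* is transcribed.
So QilY is produced and active.
Autoinducer-2 is absent, so TemQ is inactive.
Homoserine is absent, so UlmU is inactive.
Malonate is absent, so OxaR is inactive.
No activator is available at the *fenX* promoter, so *fenX* is not transcribed.
So FenX is not produced.
No repressor is bound and QilY is active, so *purS* is transcribed.

ON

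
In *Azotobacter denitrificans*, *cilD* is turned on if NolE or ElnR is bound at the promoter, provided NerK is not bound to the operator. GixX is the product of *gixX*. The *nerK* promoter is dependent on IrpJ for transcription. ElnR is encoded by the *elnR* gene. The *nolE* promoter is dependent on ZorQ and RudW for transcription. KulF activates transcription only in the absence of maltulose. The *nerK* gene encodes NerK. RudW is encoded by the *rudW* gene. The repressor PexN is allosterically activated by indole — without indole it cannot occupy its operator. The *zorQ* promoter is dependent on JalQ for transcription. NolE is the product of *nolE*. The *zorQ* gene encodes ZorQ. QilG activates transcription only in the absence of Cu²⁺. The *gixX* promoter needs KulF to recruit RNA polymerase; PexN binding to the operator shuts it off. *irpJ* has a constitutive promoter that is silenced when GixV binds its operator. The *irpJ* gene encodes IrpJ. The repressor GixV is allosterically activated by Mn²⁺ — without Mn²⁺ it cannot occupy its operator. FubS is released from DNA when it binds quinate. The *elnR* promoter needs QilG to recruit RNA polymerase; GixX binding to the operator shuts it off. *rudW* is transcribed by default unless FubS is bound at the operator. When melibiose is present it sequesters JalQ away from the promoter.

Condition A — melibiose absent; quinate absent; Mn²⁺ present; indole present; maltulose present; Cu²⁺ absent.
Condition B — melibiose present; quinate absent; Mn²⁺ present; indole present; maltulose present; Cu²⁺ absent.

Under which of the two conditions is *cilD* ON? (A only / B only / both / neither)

Condition A:
Melibiose is absent, so JalQ is active.
No repressor is bound and JalQ is active, so *zorQ* is transcribed.
So ZorQ is produced and active.
Quinate is absent, so FubS is active.
With repressor FubS bound, *rudW* is not transcribed.
So RudW is not produced.
Required activator RudW is absent, so *nolE* is not transcribed.
So NolE is not produced.
Mn²⁺ is present, so GixV is active.
With repressor GixV bound, *irpJ* is not transcribed.
So IrpJ is not produced.
Required activator IrpJ is absent, so *nerK* is not transcribed.
So NerK is not produced.
Indole is present, so PexN is active.
Maltulose is present, so KulF is inactive.
With repressor PexN bound, *gixX* is not transcribed.
So GixX is not produced.
Cu²⁺ is absent, so QilG is active.
No repressor is bound and QilG is active, so *elnR* is transcribed.
So ElnR is produced and active.
Activator ElnR is present, so *cilD* is transcribed.
→ *cilD* is ON in A.
Condition B:
Melibiose is present, so JalQ is inactive.
Required activator JalQ is absent, so *zorQ* is not transcribed.
So ZorQ is not produced.
Quinate is absent, so FubS is active.
With repressor FubS bound, *rudW* is not transcribed.
So RudW is not produced.
Required activator ZorQ is absent, so *nolE* is not transcribed.
So NolE is not produced.
Mn²⁺ is present, so GixV is active.
With repressor GixV bound, *irpJ* is not transcribed.
So IrpJ is not produced.
Required activator IrpJ is absent, so *nerK* is not transcribed.
So NerK is not produced.
Indole is present, so PexN is active.
Maltulose is present, so KulF is inactive.
With repressor PexN bound, *gixX* is not transcribed.
So GixX is not produced.
Cu²⁺ is absent, so QilG is active.
No repressor is bound and QilG is active, so *elnR* is transcribed.
So ElnR is produced and active.
Activator ElnR is present, so *cilD* is transcribed.
→ *cilD* is ON in B.

both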